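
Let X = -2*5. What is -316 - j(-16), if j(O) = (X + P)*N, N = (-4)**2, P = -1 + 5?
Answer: -220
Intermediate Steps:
X = -10
P = 4
N = 16
j(O) = -96 (j(O) = (-10 + 4)*16 = -6*16 = -96)
-316 - j(-16) = -316 - 1*(-96) = -316 + 96 = -220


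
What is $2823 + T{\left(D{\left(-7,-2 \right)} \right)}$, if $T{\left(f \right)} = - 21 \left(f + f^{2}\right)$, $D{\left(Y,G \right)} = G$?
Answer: $2781$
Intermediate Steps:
$T{\left(f \right)} = - 21 f - 21 f^{2}$
$2823 + T{\left(D{\left(-7,-2 \right)} \right)} = 2823 - - 42 \left(1 - 2\right) = 2823 - \left(-42\right) \left(-1\right) = 2823 - 42 = 2781$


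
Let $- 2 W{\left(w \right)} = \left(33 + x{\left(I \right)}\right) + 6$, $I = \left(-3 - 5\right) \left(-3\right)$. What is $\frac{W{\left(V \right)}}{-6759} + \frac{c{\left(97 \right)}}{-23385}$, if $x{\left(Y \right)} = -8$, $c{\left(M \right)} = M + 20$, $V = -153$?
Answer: $- \frac{285557}{105372810} \approx -0.00271$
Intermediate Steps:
$I = 24$ ($I = \left(-8\right) \left(-3\right) = 24$)
$c{\left(M \right)} = 20 + M$
$W{\left(w \right)} = - \frac{31}{2}$ ($W{\left(w \right)} = - \frac{\left(33 - 8\right) + 6}{2} = - \frac{25 + 6}{2} = \left(- \frac{1}{2}\right) 31 = - \frac{31}{2}$)
$\frac{W{\left(V \right)}}{-6759} + \frac{c{\left(97 \right)}}{-23385} = - \frac{31}{2 \left(-6759\right)} + \frac{20 + 97}{-23385} = \left(- \frac{31}{2}\right) \left(- \frac{1}{6759}\right) + 117 \left(- \frac{1}{23385}\right) = \frac{31}{13518} - \frac{39}{7795} = - \frac{285557}{105372810}$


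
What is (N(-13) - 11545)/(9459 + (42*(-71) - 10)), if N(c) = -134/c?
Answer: -149951/84071 ≈ -1.7836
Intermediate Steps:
(N(-13) - 11545)/(9459 + (42*(-71) - 10)) = (-134/(-13) - 11545)/(9459 + (42*(-71) - 10)) = (-134*(-1/13) - 11545)/(9459 + (-2982 - 10)) = (134/13 - 11545)/(9459 - 2992) = -149951/13/6467 = -149951/13*1/6467 = -149951/84071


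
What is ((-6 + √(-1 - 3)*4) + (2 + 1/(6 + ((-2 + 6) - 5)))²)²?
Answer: (-29 + 200*I)²/625 ≈ -62.654 - 18.56*I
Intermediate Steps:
((-6 + √(-1 - 3)*4) + (2 + 1/(6 + ((-2 + 6) - 5)))²)² = ((-6 + √(-4)*4) + (2 + 1/(6 + (4 - 5)))²)² = ((-6 + (2*I)*4) + (2 + 1/(6 - 1))²)² = ((-6 + 8*I) + (2 + 1/5)²)² = ((-6 + 8*I) + (2 + ⅕)²)² = ((-6 + 8*I) + (11/5)²)² = ((-6 + 8*I) + 121/25)² = (-29/25 + 8*I)²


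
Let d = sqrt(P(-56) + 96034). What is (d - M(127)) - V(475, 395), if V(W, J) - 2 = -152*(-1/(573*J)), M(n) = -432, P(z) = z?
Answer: 97323898/226335 + sqrt(95978) ≈ 739.80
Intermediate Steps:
d = sqrt(95978) (d = sqrt(-56 + 96034) = sqrt(95978) ≈ 309.80)
V(W, J) = 2 + 152/(573*J) (V(W, J) = 2 - 152*(-1/(573*J)) = 2 - (-152)/(573*J) = 2 + 152/(573*J))
(d - M(127)) - V(475, 395) = (sqrt(95978) - 1*(-432)) - (2 + (152/573)/395) = (sqrt(95978) + 432) - (2 + (152/573)*(1/395)) = (432 + sqrt(95978)) - (2 + 152/226335) = (432 + sqrt(95978)) - 1*452822/226335 = (432 + sqrt(95978)) - 452822/226335 = 97323898/226335 + sqrt(95978)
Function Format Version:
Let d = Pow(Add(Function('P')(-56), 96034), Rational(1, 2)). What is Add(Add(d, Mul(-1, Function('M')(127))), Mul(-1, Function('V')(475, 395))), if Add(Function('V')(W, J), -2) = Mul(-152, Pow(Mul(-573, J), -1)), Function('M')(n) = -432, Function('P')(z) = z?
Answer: Add(Rational(97323898, 226335), Pow(95978, Rational(1, 2))) ≈ 739.80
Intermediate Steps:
d = Pow(95978, Rational(1, 2)) (d = Pow(Add(-56, 96034), Rational(1, 2)) = Pow(95978, Rational(1, 2)) ≈ 309.80)
Function('V')(W, J) = Add(2, Mul(Rational(152, 573), Pow(J, -1))) (Function('V')(W, J) = Add(2, Mul(-152, Pow(Mul(-573, J), -1))) = Add(2, Mul(-152, Mul(Rational(-1, 573), Pow(J, -1)))) = Add(2, Mul(Rational(152, 573), Pow(J, -1))))
Add(Add(d, Mul(-1, Function('M')(127))), Mul(-1, Function('V')(475, 395))) = Add(Add(Pow(95978, Rational(1, 2)), Mul(-1, -432)), Mul(-1, Add(2, Mul(Rational(152, 573), Pow(395, -1))))) = Add(Add(Pow(95978, Rational(1, 2)), 432), Mul(-1, Add(2, Mul(Rational(152, 573), Rational(1, 395))))) = Add(Add(432, Pow(95978, Rational(1, 2))), Mul(-1, Add(2, Rational(152, 226335)))) = Add(Add(432, Pow(95978, Rational(1, 2))), Mul(-1, Rational(452822, 226335))) = Add(Add(432, Pow(95978, Rational(1, 2))), Rational(-452822, 226335)) = Add(Rational(97323898, 226335), Pow(95978, Rational(1, 2)))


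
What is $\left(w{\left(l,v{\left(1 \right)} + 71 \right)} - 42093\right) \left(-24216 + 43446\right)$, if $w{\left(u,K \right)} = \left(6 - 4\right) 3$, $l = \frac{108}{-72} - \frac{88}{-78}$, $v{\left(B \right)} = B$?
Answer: $-809333010$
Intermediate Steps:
$l = - \frac{29}{78}$ ($l = 108 \left(- \frac{1}{72}\right) - - \frac{44}{39} = - \frac{3}{2} + \frac{44}{39} = - \frac{29}{78} \approx -0.37179$)
$w{\left(u,K \right)} = 6$ ($w{\left(u,K \right)} = 2 \cdot 3 = 6$)
$\left(w{\left(l,v{\left(1 \right)} + 71 \right)} - 42093\right) \left(-24216 + 43446\right) = \left(6 - 42093\right) \left(-24216 + 43446\right) = \left(-42087\right) 19230 = -809333010$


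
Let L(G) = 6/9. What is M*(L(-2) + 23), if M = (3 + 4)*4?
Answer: 1988/3 ≈ 662.67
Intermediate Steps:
M = 28 (M = 7*4 = 28)
L(G) = ⅔ (L(G) = 6*(⅑) = ⅔)
M*(L(-2) + 23) = 28*(⅔ + 23) = 28*(71/3) = 1988/3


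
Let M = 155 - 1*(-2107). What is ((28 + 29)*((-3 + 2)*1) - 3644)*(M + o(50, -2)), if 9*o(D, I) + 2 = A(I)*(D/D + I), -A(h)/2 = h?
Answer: -25107584/3 ≈ -8.3692e+6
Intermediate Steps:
A(h) = -2*h
o(D, I) = -2/9 - 2*I*(1 + I)/9 (o(D, I) = -2/9 + ((-2*I)*(D/D + I))/9 = -2/9 + ((-2*I)*(1 + I))/9 = -2/9 + (-2*I*(1 + I))/9 = -2/9 - 2*I*(1 + I)/9)
M = 2262 (M = 155 + 2107 = 2262)
((28 + 29)*((-3 + 2)*1) - 3644)*(M + o(50, -2)) = ((28 + 29)*((-3 + 2)*1) - 3644)*(2262 + (-2/9 - 2/9*(-2) - 2/9*(-2)²)) = (57*(-1*1) - 3644)*(2262 + (-2/9 + 4/9 - 2/9*4)) = (57*(-1) - 3644)*(2262 + (-2/9 + 4/9 - 8/9)) = (-57 - 3644)*(2262 - ⅔) = -3701*6784/3 = -25107584/3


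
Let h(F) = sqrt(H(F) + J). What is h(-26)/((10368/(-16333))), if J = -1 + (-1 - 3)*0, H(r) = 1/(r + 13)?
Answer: -16333*I*sqrt(182)/134784 ≈ -1.6348*I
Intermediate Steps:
H(r) = 1/(13 + r)
J = -1 (J = -1 - 4*0 = -1 + 0 = -1)
h(F) = sqrt(-1 + 1/(13 + F)) (h(F) = sqrt(1/(13 + F) - 1) = sqrt(-1 + 1/(13 + F)))
h(-26)/((10368/(-16333))) = sqrt((-12 - 1*(-26))/(13 - 26))/((10368/(-16333))) = sqrt((-12 + 26)/(-13))/((10368*(-1/16333))) = sqrt(-1/13*14)/(-10368/16333) = sqrt(-14/13)*(-16333/10368) = (I*sqrt(182)/13)*(-16333/10368) = -16333*I*sqrt(182)/134784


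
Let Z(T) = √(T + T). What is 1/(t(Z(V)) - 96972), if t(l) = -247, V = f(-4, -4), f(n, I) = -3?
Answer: -1/97219 ≈ -1.0286e-5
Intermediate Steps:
V = -3
Z(T) = √2*√T (Z(T) = √(2*T) = √2*√T)
1/(t(Z(V)) - 96972) = 1/(-247 - 96972) = 1/(-97219) = -1/97219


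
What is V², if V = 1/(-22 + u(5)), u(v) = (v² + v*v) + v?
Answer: 1/1089 ≈ 0.00091827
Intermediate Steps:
u(v) = v + 2*v² (u(v) = (v² + v²) + v = 2*v² + v = v + 2*v²)
V = 1/33 (V = 1/(-22 + 5*(1 + 2*5)) = 1/(-22 + 5*(1 + 10)) = 1/(-22 + 5*11) = 1/(-22 + 55) = 1/33 ≈ 0.030303)
V² = (1/33)² = 1/1089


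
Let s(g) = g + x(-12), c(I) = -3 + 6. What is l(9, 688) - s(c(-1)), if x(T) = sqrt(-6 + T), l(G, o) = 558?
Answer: 555 - 3*I*sqrt(2) ≈ 555.0 - 4.2426*I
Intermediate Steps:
c(I) = 3
s(g) = g + 3*I*sqrt(2) (s(g) = g + sqrt(-6 - 12) = g + sqrt(-18) = g + 3*I*sqrt(2))
l(9, 688) - s(c(-1)) = 558 - (3 + 3*I*sqrt(2)) = 558 + (-3 - 3*I*sqrt(2)) = 555 - 3*I*sqrt(2)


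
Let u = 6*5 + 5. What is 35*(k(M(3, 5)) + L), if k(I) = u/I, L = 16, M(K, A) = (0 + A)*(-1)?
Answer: 315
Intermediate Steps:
u = 35 (u = 30 + 5 = 35)
M(K, A) = -A (M(K, A) = A*(-1) = -A)
k(I) = 35/I
35*(k(M(3, 5)) + L) = 35*(35/((-1*5)) + 16) = 35*(35/(-5) + 16) = 35*(35*(-⅕) + 16) = 35*(-7 + 16) = 35*9 = 315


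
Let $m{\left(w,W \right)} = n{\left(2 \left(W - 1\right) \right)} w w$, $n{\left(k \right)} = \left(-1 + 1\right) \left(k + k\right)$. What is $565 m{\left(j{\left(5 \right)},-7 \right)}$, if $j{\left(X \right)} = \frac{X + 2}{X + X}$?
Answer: $0$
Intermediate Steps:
$j{\left(X \right)} = \frac{2 + X}{2 X}$
$n{\left(k \right)} = 0$ ($n{\left(k \right)} = 0 \cdot 2 k = 0$)
$m{\left(w,W \right)} = 0$ ($m{\left(w,W \right)} = 0 w w = 0 w = 0$)
$565 m{\left(j{\left(5 \right)},-7 \right)} = 565 \cdot 0 = 0$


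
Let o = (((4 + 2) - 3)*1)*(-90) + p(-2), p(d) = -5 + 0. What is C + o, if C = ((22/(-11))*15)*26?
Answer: -1055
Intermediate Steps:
p(d) = -5
C = -780 (C = ((22*(-1/11))*15)*26 = -2*15*26 = -30*26 = -780)
o = -275 (o = (((4 + 2) - 3)*1)*(-90) - 5 = ((6 - 3)*1)*(-90) - 5 = (3*1)*(-90) - 5 = 3*(-90) - 5 = -270 - 5 = -275)
C + o = -780 - 275 = -1055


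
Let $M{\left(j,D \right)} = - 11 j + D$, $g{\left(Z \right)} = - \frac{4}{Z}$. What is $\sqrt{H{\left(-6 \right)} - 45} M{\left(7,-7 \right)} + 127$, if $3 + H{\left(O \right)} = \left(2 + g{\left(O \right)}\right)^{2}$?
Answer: $127 - 112 i \sqrt{23} \approx 127.0 - 537.13 i$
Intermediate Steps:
$M{\left(j,D \right)} = D - 11 j$
$H{\left(O \right)} = -3 + \left(2 - \frac{4}{O}\right)^{2}$
$\sqrt{H{\left(-6 \right)} - 45} M{\left(7,-7 \right)} + 127 = \sqrt{\left(1 - \frac{16}{-6} + \frac{16}{36}\right) - 45} \left(-7 - 77\right) + 127 = \sqrt{\left(1 - - \frac{8}{3} + 16 \cdot \frac{1}{36}\right) - 45} \left(-7 - 77\right) + 127 = \sqrt{\left(1 + \frac{8}{3} + \frac{4}{9}\right) - 45} \left(-84\right) + 127 = \sqrt{\frac{37}{9} - 45} \left(-84\right) + 127 = \sqrt{- \frac{368}{9}} \left(-84\right) + 127 = \frac{4 i \sqrt{23}}{3} \left(-84\right) + 127 = - 112 i \sqrt{23} + 127 = 127 - 112 i \sqrt{23}$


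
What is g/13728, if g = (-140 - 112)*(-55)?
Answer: 105/104 ≈ 1.0096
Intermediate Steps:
g = 13860 (g = -252*(-55) = 13860)
g/13728 = 13860/13728 = 13860*(1/13728) = 105/104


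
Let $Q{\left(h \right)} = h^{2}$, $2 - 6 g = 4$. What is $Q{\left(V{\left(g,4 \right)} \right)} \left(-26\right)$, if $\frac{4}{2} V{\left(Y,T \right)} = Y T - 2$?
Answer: $- \frac{650}{9} \approx -72.222$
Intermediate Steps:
$g = - \frac{1}{3}$ ($g = \frac{1}{3} - \frac{2}{3} = - \frac{1}{3} \approx -0.33333$)
$V{\left(Y,T \right)} = -1 + \frac{T Y}{2}$ ($V{\left(Y,T \right)} = \frac{Y T - 2}{2} = \frac{T Y - 2}{2} = \frac{-2 + T Y}{2} = -1 + \frac{T Y}{2}$)
$Q{\left(V{\left(g,4 \right)} \right)} \left(-26\right) = \left(-1 + \frac{1}{2} \cdot 4 \left(- \frac{1}{3}\right)\right)^{2} \left(-26\right) = \left(-1 - \frac{2}{3}\right)^{2} \left(-26\right) = \left(- \frac{5}{3}\right)^{2} \left(-26\right) = \frac{25}{9} \left(-26\right) = - \frac{650}{9}$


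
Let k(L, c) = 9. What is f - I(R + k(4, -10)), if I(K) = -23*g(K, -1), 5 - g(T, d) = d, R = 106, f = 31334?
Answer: 31472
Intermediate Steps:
g(T, d) = 5 - d
I(K) = -138 (I(K) = -23*(5 - 1*(-1)) = -23*(5 + 1) = -23*6 = -138)
f - I(R + k(4, -10)) = 31334 - 1*(-138) = 31334 + 138 = 31472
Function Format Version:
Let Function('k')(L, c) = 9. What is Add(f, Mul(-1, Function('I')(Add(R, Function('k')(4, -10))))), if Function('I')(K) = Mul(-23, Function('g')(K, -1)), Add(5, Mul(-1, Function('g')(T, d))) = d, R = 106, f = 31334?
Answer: 31472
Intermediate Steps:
Function('g')(T, d) = Add(5, Mul(-1, d))
Function('I')(K) = -138 (Function('I')(K) = Mul(-23, Add(5, Mul(-1, -1))) = Mul(-23, Add(5, 1)) = Mul(-23, 6) = -138)
Add(f, Mul(-1, Function('I')(Add(R, Function('k')(4, -10))))) = Add(31334, Mul(-1, -138)) = Add(31334, 138) = 31472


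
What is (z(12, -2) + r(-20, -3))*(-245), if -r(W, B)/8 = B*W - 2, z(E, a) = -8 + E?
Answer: 112700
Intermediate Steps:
r(W, B) = 16 - 8*B*W (r(W, B) = -8*(B*W - 2) = -8*(-2 + B*W) = 16 - 8*B*W)
(z(12, -2) + r(-20, -3))*(-245) = ((-8 + 12) + (16 - 8*(-3)*(-20)))*(-245) = (4 + (16 - 480))*(-245) = (4 - 464)*(-245) = -460*(-245) = 112700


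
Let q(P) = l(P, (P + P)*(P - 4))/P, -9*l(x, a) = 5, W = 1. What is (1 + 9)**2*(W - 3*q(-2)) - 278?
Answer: -784/3 ≈ -261.33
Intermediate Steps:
l(x, a) = -5/9 (l(x, a) = -1/9*5 = -5/9)
q(P) = -5/(9*P)
(1 + 9)**2*(W - 3*q(-2)) - 278 = (1 + 9)**2*(1 - (-5)/(3*(-2))) - 278 = 10**2*(1 - (-5)*(-1)/(3*2)) - 278 = 100*(1 - 3*5/18) - 278 = 100*(1 - 5/6) - 278 = 100*(1/6) - 278 = 50/3 - 278 = -784/3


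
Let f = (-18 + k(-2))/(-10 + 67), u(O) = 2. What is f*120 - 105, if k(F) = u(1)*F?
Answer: -2875/19 ≈ -151.32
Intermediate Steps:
k(F) = 2*F
f = -22/57 (f = (-18 + 2*(-2))/(-10 + 67) = (-18 - 4)/57 = -22*1/57 = -22/57 ≈ -0.38596)
f*120 - 105 = -22/57*120 - 105 = -880/19 - 105 = -2875/19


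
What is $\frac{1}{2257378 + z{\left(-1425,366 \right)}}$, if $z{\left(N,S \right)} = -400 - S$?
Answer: $\frac{1}{2256612} \approx 4.4314 \cdot 10^{-7}$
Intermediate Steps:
$\frac{1}{2257378 + z{\left(-1425,366 \right)}} = \frac{1}{2257378 - 766} = \frac{1}{2256612}$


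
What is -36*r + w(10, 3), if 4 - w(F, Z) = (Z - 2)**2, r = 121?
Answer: -4353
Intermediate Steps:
w(F, Z) = 4 - (-2 + Z)**2 (w(F, Z) = 4 - (Z - 2)**2 = 4 - (-2 + Z)**2)
-36*r + w(10, 3) = -36*121 + 3*(4 - 1*3) = -4356 + 3*(4 - 3) = -4356 + 3*1 = -4356 + 3 = -4353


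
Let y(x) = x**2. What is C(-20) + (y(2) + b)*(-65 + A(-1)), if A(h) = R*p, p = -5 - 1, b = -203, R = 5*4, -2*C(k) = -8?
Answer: 36819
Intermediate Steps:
C(k) = 4 (C(k) = -1/2*(-8) = 4)
R = 20
p = -6
A(h) = -120 (A(h) = 20*(-6) = -120)
C(-20) + (y(2) + b)*(-65 + A(-1)) = 4 + (2**2 - 203)*(-65 - 120) = 4 + (4 - 203)*(-185) = 4 - 199*(-185) = 4 + 36815 = 36819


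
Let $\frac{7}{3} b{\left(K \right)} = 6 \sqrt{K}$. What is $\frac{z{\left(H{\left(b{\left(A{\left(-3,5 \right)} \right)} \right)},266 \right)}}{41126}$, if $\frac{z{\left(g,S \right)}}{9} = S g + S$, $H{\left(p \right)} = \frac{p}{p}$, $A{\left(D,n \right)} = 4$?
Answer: $\frac{2394}{20563} \approx 0.11642$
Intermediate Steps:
$b{\left(K \right)} = \frac{18 \sqrt{K}}{7}$ ($b{\left(K \right)} = \frac{3 \cdot 6 \sqrt{K}}{7} = \frac{18 \sqrt{K}}{7}$)
$H{\left(p \right)} = 1$
$z{\left(g,S \right)} = 9 S + 9 S g$ ($z{\left(g,S \right)} = 9 \left(S g + S\right) = 9 \left(S + S g\right) = 9 S + 9 S g$)
$\frac{z{\left(H{\left(b{\left(A{\left(-3,5 \right)} \right)} \right)},266 \right)}}{41126} = \frac{9 \cdot 266 \left(1 + 1\right)}{41126} = 9 \cdot 266 \cdot 2 \cdot \frac{1}{41126} = 4788 \cdot \frac{1}{41126} = \frac{2394}{20563}$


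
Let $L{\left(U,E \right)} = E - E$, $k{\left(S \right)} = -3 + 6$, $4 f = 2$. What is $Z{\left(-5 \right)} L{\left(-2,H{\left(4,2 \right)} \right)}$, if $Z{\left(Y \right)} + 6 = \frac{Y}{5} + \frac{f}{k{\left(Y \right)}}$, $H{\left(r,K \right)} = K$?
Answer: $0$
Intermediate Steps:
$f = \frac{1}{2}$ ($f = \frac{1}{4} \cdot 2 = \frac{1}{2} \approx 0.5$)
$k{\left(S \right)} = 3$
$Z{\left(Y \right)} = - \frac{35}{6} + \frac{Y}{5}$ ($Z{\left(Y \right)} = -6 + \left(\frac{Y}{5} + \frac{1}{2 \cdot 3}\right) = -6 + \left(Y \frac{1}{5} + \frac{1}{2} \cdot \frac{1}{3}\right) = -6 + \left(\frac{Y}{5} + \frac{1}{6}\right) = -6 + \left(\frac{1}{6} + \frac{Y}{5}\right) = - \frac{35}{6} + \frac{Y}{5}$)
$L{\left(U,E \right)} = 0$
$Z{\left(-5 \right)} L{\left(-2,H{\left(4,2 \right)} \right)} = \left(- \frac{35}{6} + \frac{1}{5} \left(-5\right)\right) 0 = \left(- \frac{35}{6} - 1\right) 0 = \left(- \frac{41}{6}\right) 0 = 0$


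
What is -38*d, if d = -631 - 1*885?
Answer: 57608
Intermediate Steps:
d = -1516 (d = -631 - 885 = -1516)
-38*d = -38*(-1516) = 57608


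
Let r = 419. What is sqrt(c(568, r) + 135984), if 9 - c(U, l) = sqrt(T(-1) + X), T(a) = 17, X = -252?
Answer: sqrt(135993 - I*sqrt(235)) ≈ 368.77 - 0.021*I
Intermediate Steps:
c(U, l) = 9 - I*sqrt(235) (c(U, l) = 9 - sqrt(17 - 252) = 9 - sqrt(-235) = 9 - I*sqrt(235))
sqrt(c(568, r) + 135984) = sqrt((9 - I*sqrt(235)) + 135984) = sqrt(135993 - I*sqrt(235))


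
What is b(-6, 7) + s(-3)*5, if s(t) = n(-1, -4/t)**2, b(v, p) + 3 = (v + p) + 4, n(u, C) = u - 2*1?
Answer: 47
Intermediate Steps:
n(u, C) = -2 + u (n(u, C) = u - 2 = -2 + u)
b(v, p) = 1 + p + v (b(v, p) = -3 + ((v + p) + 4) = -3 + ((p + v) + 4) = -3 + (4 + p + v) = 1 + p + v)
s(t) = 9 (s(t) = (-2 - 1)**2 = (-3)**2 = 9)
b(-6, 7) + s(-3)*5 = (1 + 7 - 6) + 9*5 = 2 + 45 = 47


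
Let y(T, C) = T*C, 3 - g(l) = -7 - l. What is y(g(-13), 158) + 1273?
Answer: 799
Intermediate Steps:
g(l) = 10 + l (g(l) = 3 - (-7 - l) = 3 + (7 + l) = 10 + l)
y(T, C) = C*T
y(g(-13), 158) + 1273 = 158*(10 - 13) + 1273 = 158*(-3) + 1273 = -474 + 1273 = 799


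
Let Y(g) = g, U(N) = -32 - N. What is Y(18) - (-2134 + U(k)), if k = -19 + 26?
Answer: 2191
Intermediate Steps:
k = 7
Y(18) - (-2134 + U(k)) = 18 - (-2134 + (-32 - 1*7)) = 18 - (-2134 + (-32 - 7)) = 18 - (-2134 - 39) = 18 - 1*(-2173) = 18 + 2173 = 2191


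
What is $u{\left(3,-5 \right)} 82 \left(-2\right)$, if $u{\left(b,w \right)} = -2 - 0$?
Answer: $328$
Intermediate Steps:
$u{\left(b,w \right)} = -2$ ($u{\left(b,w \right)} = -2 + 0 = -2$)
$u{\left(3,-5 \right)} 82 \left(-2\right) = \left(-2\right) 82 \left(-2\right) = \left(-164\right) \left(-2\right) = 328$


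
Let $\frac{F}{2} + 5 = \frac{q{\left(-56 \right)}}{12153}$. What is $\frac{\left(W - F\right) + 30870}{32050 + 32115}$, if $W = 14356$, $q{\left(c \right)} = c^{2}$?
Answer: $\frac{549746836}{779797245} \approx 0.70499$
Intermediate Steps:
$F = - \frac{115258}{12153}$ ($F = -10 + 2 \frac{\left(-56\right)^{2}}{12153} = -10 + 2 \cdot 3136 \cdot \frac{1}{12153} = -10 + 2 \cdot \frac{3136}{12153} = -10 + \frac{6272}{12153} = - \frac{115258}{12153} \approx -9.4839$)
$\frac{\left(W - F\right) + 30870}{32050 + 32115} = \frac{\left(14356 - - \frac{115258}{12153}\right) + 30870}{32050 + 32115} = \frac{\left(14356 + \frac{115258}{12153}\right) + 30870}{64165} = \left(\frac{174583726}{12153} + 30870\right) \frac{1}{64165} = \frac{549746836}{12153} \cdot \frac{1}{64165} = \frac{549746836}{779797245}$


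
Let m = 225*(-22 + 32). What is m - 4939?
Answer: -2689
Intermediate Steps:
m = 2250 (m = 225*10 = 2250)
m - 4939 = 2250 - 4939 = -2689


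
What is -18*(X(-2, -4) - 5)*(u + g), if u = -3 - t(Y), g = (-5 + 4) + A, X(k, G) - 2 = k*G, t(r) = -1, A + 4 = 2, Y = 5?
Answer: 450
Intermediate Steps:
A = -2 (A = -4 + 2 = -2)
X(k, G) = 2 + G*k (X(k, G) = 2 + k*G = 2 + G*k)
g = -3 (g = (-5 + 4) - 2 = -1 - 2 = -3)
u = -2 (u = -3 - 1*(-1) = -3 + 1 = -2)
-18*(X(-2, -4) - 5)*(u + g) = -18*((2 - 4*(-2)) - 5)*(-2 - 3) = -18*((2 + 8) - 5)*(-5) = -18*(10 - 5)*(-5) = -90*(-5) = -18*(-25) = 450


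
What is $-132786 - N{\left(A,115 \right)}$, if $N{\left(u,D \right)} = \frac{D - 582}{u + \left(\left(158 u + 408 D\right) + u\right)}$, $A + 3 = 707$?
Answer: $- \frac{21187333693}{159560} \approx -1.3279 \cdot 10^{5}$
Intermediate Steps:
$A = 704$ ($A = -3 + 707 = 704$)
$N{\left(u,D \right)} = \frac{-582 + D}{160 u + 408 D}$ ($N{\left(u,D \right)} = \frac{-582 + D}{u + \left(159 u + 408 D\right)} = \frac{-582 + D}{160 u + 408 D}$)
$-132786 - N{\left(A,115 \right)} = -132786 - \frac{-582 + 115}{8 \left(20 \cdot 704 + 51 \cdot 115\right)} = -132786 - \frac{1}{8} \frac{1}{14080 + 5865} \left(-467\right) = -132786 - \frac{1}{8} \cdot \frac{1}{19945} \left(-467\right) = -132786 - - \frac{467}{159560} = -132786 + \frac{467}{159560} = - \frac{21187333693}{159560}$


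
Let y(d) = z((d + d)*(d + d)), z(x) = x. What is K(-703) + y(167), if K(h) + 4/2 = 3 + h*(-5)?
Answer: 115072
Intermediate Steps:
K(h) = 1 - 5*h (K(h) = -2 + (3 + h*(-5)) = -2 + (3 - 5*h) = 1 - 5*h)
y(d) = 4*d**2 (y(d) = (d + d)*(d + d) = (2*d)*(2*d) = 4*d**2)
K(-703) + y(167) = (1 - 5*(-703)) + 4*167**2 = (1 + 3515) + 4*27889 = 3516 + 111556 = 115072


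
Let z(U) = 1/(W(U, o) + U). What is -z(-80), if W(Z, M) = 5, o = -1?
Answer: 1/75 ≈ 0.013333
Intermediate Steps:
z(U) = 1/(5 + U)
-z(-80) = -1/(5 - 80) = -1/(-75) = -1*(-1/75) = 1/75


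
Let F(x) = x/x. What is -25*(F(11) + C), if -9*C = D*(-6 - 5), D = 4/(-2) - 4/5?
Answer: 545/9 ≈ 60.556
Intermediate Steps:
D = -14/5 (D = 4*(-½) - 4*⅕ = -2 - ⅘ = -14/5 ≈ -2.8000)
C = -154/45 (C = -(-14)*(-6 - 5)/45 = -(-14)*(-11)/45 = -⅑*154/5 = -154/45 ≈ -3.4222)
F(x) = 1
-25*(F(11) + C) = -25*(1 - 154/45) = -25*(-109/45) = 545/9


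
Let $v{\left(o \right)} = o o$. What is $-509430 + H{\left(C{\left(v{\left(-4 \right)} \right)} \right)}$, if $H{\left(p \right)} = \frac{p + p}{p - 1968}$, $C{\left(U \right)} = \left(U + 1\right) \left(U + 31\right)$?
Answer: $- \frac{595525268}{1169} \approx -5.0943 \cdot 10^{5}$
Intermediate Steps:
$v{\left(o \right)} = o^{2}$
$C{\left(U \right)} = \left(1 + U\right) \left(31 + U\right)$
$H{\left(p \right)} = \frac{2 p}{-1968 + p}$ ($H{\left(p \right)} = \frac{2 p}{p - 1968} = \frac{2 p}{-1968 + p}$)
$-509430 + H{\left(C{\left(v{\left(-4 \right)} \right)} \right)} = -509430 + \frac{2 \left(31 + \left(\left(-4\right)^{2}\right)^{2} + 32 \left(-4\right)^{2}\right)}{-1968 + \left(31 + \left(\left(-4\right)^{2}\right)^{2} + 32 \left(-4\right)^{2}\right)} = -509430 + \frac{2 \left(31 + 16^{2} + 32 \cdot 16\right)}{-1968 + \left(31 + 16^{2} + 32 \cdot 16\right)} = -509430 + \frac{2 \left(31 + 256 + 512\right)}{-1968 + \left(31 + 256 + 512\right)} = -509430 + 2 \cdot 799 \frac{1}{-1968 + 799} = -509430 + 2 \cdot 799 \frac{1}{-1169} = -509430 + 2 \cdot 799 \left(- \frac{1}{1169}\right) = -509430 - \frac{1598}{1169} = - \frac{595525268}{1169}$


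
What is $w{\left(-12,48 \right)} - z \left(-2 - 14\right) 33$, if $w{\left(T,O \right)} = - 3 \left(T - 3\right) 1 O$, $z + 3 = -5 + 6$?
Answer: $1104$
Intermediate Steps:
$z = -2$ ($z = -3 + \left(-5 + 6\right) = -3 + 1 = -2$)
$w{\left(T,O \right)} = O \left(9 - 3 T\right)$ ($w{\left(T,O \right)} = - 3 \left(-3 + T\right) 1 O = \left(9 - 3 T\right) 1 O = \left(9 - 3 T\right) O = O \left(9 - 3 T\right)$)
$w{\left(-12,48 \right)} - z \left(-2 - 14\right) 33 = 3 \cdot 48 \left(3 - -12\right) - - 2 \left(-2 - 14\right) 33 = 3 \cdot 48 \left(3 + 12\right) - \left(-2\right) \left(-16\right) 33 = 3 \cdot 48 \cdot 15 - 32 \cdot 33 = 2160 - 1056 = 1104$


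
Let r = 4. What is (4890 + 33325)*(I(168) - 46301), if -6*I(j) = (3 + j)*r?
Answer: -1773749225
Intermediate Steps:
I(j) = -2 - 2*j/3 (I(j) = -(3 + j)*4/6 = -(12 + 4*j)/6 = -2 - 2*j/3)
(4890 + 33325)*(I(168) - 46301) = (4890 + 33325)*((-2 - ⅔*168) - 46301) = 38215*((-2 - 112) - 46301) = 38215*(-114 - 46301) = 38215*(-46415) = -1773749225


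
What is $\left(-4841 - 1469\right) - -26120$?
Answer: $19810$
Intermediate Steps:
$\left(-4841 - 1469\right) - -26120 = \left(-4841 - 1469\right) + 26120 = -6310 + 26120 = 19810$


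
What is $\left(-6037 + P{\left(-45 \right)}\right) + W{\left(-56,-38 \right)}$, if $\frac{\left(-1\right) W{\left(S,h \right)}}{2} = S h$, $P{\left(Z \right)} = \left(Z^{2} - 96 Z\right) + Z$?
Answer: $-3993$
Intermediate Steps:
$P{\left(Z \right)} = Z^{2} - 95 Z$
$W{\left(S,h \right)} = - 2 S h$
$\left(-6037 + P{\left(-45 \right)}\right) + W{\left(-56,-38 \right)} = \left(-6037 - 45 \left(-95 - 45\right)\right) - \left(-112\right) \left(-38\right) = \left(-6037 - -6300\right) - 4256 = \left(-6037 + 6300\right) - 4256 = 263 - 4256 = -3993$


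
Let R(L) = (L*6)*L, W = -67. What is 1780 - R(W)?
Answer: -25154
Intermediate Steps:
R(L) = 6*L² (R(L) = (6*L)*L = 6*L²)
1780 - R(W) = 1780 - 6*(-67)² = 1780 - 6*4489 = 1780 - 1*26934 = 1780 - 26934 = -25154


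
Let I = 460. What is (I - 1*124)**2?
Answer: 112896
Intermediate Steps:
(I - 1*124)**2 = (460 - 1*124)**2 = (460 - 124)**2 = 336**2 = 112896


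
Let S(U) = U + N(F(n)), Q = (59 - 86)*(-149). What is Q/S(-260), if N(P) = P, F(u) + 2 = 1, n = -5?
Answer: -447/29 ≈ -15.414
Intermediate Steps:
F(u) = -1 (F(u) = -2 + 1 = -1)
Q = 4023 (Q = -27*(-149) = 4023)
S(U) = -1 + U (S(U) = U - 1 = -1 + U)
Q/S(-260) = 4023/(-1 - 260) = 4023/(-261) = 4023*(-1/261) = -447/29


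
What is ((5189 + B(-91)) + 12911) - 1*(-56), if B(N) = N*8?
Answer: 17428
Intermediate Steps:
B(N) = 8*N
((5189 + B(-91)) + 12911) - 1*(-56) = ((5189 + 8*(-91)) + 12911) - 1*(-56) = ((5189 - 728) + 12911) + 56 = (4461 + 12911) + 56 = 17372 + 56 = 17428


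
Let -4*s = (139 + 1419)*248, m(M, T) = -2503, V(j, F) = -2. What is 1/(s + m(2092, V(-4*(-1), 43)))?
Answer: -1/99099 ≈ -1.0091e-5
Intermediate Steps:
s = -96596 (s = -(139 + 1419)*248/4 = -779*248/2 = -1/4*386384 = -96596)
1/(s + m(2092, V(-4*(-1), 43))) = 1/(-96596 - 2503) = 1/(-99099) = -1/99099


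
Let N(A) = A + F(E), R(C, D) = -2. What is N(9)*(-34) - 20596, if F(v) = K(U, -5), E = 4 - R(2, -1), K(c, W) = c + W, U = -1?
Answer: -20698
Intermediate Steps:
K(c, W) = W + c
E = 6 (E = 4 - 1*(-2) = 4 + 2 = 6)
F(v) = -6 (F(v) = -5 - 1 = -6)
N(A) = -6 + A (N(A) = A - 6 = -6 + A)
N(9)*(-34) - 20596 = (-6 + 9)*(-34) - 20596 = 3*(-34) - 20596 = -102 - 20596 = -20698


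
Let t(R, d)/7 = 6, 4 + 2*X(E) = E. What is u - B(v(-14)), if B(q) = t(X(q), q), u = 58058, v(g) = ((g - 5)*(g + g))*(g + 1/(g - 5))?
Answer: 58016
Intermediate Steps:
X(E) = -2 + E/2
t(R, d) = 42 (t(R, d) = 7*6 = 42)
v(g) = 2*g*(-5 + g)*(g + 1/(-5 + g)) (v(g) = ((-5 + g)*(2*g))*(g + 1/(-5 + g)) = (2*g*(-5 + g))*(g + 1/(-5 + g)) = 2*g*(-5 + g)*(g + 1/(-5 + g)))
B(q) = 42
u - B(v(-14)) = 58058 - 1*42 = 58058 - 42 = 58016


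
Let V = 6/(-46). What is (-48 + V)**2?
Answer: 1225449/529 ≈ 2316.5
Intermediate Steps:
V = -3/23 (V = 6*(-1/46) = -3/23 ≈ -0.13043)
(-48 + V)**2 = (-48 - 3/23)**2 = (-1107/23)**2 = 1225449/529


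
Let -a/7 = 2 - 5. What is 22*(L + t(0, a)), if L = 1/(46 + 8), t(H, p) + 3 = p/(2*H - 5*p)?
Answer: -9449/135 ≈ -69.993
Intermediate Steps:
a = 21 (a = -7*(2 - 5) = -7*(-3) = 21)
t(H, p) = -3 + p/(-5*p + 2*H) (t(H, p) = -3 + p/(2*H - 5*p) = -3 + p/(-5*p + 2*H))
L = 1/54 ≈ 0.018519
22*(L + t(0, a)) = 22*(1/54 + 2*(-3*0 + 8*21)/(-5*21 + 2*0)) = 22*(1/54 + 2*(0 + 168)/(-105 + 0)) = 22*(1/54 + 2*168/(-105)) = 22*(1/54 + 2*(-1/105)*168) = 22*(1/54 - 16/5) = 22*(-859/270) = -9449/135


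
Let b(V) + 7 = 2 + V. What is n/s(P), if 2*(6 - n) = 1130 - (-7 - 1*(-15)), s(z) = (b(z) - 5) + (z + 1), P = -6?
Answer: 185/7 ≈ 26.429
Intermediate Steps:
b(V) = -5 + V (b(V) = -7 + (2 + V) = -5 + V)
s(z) = -9 + 2*z (s(z) = ((-5 + z) - 5) + (z + 1) = (-10 + z) + (1 + z) = -9 + 2*z)
n = -555 (n = 6 - (1130 - (-7 - 1*(-15)))/2 = 6 - (1130 - (-7 + 15))/2 = 6 - (1130 - 1*8)/2 = 6 - (1130 - 8)/2 = 6 - ½*1122 = 6 - 561 = -555)
n/s(P) = -555/(-9 + 2*(-6)) = -555/(-9 - 12) = -555/(-21) = -555*(-1/21) = 185/7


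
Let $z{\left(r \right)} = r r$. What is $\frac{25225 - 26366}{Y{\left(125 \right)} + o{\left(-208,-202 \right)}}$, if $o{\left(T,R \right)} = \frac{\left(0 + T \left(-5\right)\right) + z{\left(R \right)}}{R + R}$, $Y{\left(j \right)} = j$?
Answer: $- \frac{115241}{2164} \approx -53.254$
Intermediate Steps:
$z{\left(r \right)} = r^{2}$
$o{\left(T,R \right)} = \frac{R^{2} - 5 T}{2 R}$ ($o{\left(T,R \right)} = \frac{\left(0 + T \left(-5\right)\right) + R^{2}}{R + R} = \frac{\left(0 - 5 T\right) + R^{2}}{2 R} = \left(- 5 T + R^{2}\right) \frac{1}{2 R} = \left(R^{2} - 5 T\right) \frac{1}{2 R} = \frac{R^{2} - 5 T}{2 R}$)
$\frac{25225 - 26366}{Y{\left(125 \right)} + o{\left(-208,-202 \right)}} = \frac{25225 - 26366}{125 + \frac{\left(-202\right)^{2} - -1040}{2 \left(-202\right)}} = - \frac{1141}{125 + \frac{1}{2} \left(- \frac{1}{202}\right) \left(40804 + 1040\right)} = - \frac{1141}{125 + \frac{1}{2} \left(- \frac{1}{202}\right) 41844} = - \frac{1141}{125 - \frac{10461}{101}} = - \frac{1141}{\frac{2164}{101}} = \left(-1141\right) \frac{101}{2164} = - \frac{115241}{2164}$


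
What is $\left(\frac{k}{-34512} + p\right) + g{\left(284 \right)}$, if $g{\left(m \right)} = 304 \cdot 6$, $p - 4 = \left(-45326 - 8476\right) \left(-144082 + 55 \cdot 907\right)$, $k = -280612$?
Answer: $\frac{43726607626369}{8628} \approx 5.068 \cdot 10^{9}$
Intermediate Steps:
$p = 5067986998$ ($p = 4 + \left(-45326 - 8476\right) \left(-144082 + 55 \cdot 907\right) = 4 - 53802 \left(-144082 + 49885\right) = 4 - -5067986994 = 4 + 5067986994 = 5067986998$)
$g{\left(m \right)} = 1824$
$\left(\frac{k}{-34512} + p\right) + g{\left(284 \right)} = \left(- \frac{280612}{-34512} + 5067986998\right) + 1824 = \left(\left(-280612\right) \left(- \frac{1}{34512}\right) + 5067986998\right) + 1824 = \left(\frac{70153}{8628} + 5067986998\right) + 1824 = \frac{43726591888897}{8628} + 1824 = \frac{43726607626369}{8628}$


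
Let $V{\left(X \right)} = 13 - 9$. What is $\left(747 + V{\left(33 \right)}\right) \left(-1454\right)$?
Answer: $-1091954$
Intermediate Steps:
$V{\left(X \right)} = 4$
$\left(747 + V{\left(33 \right)}\right) \left(-1454\right) = \left(747 + 4\right) \left(-1454\right) = 751 \left(-1454\right) = -1091954$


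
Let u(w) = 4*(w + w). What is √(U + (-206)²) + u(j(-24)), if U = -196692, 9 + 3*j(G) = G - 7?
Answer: -320/3 + 4*I*√9641 ≈ -106.67 + 392.75*I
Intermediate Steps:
j(G) = -16/3 + G/3 (j(G) = -3 + (G - 7)/3 = -3 + (-7 + G)/3 = -3 + (-7/3 + G/3) = -16/3 + G/3)
u(w) = 8*w (u(w) = 4*(2*w) = 8*w)
√(U + (-206)²) + u(j(-24)) = √(-196692 + (-206)²) + 8*(-16/3 + (⅓)*(-24)) = √(-196692 + 42436) + 8*(-16/3 - 8) = √(-154256) + 8*(-40/3) = 4*I*√9641 - 320/3 = -320/3 + 4*I*√9641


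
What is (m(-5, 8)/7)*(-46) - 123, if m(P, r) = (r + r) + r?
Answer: -1965/7 ≈ -280.71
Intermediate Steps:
m(P, r) = 3*r (m(P, r) = 2*r + r = 3*r)
(m(-5, 8)/7)*(-46) - 123 = ((3*8)/7)*(-46) - 123 = (24*(1/7))*(-46) - 123 = (24/7)*(-46) - 123 = -1104/7 - 123 = -1965/7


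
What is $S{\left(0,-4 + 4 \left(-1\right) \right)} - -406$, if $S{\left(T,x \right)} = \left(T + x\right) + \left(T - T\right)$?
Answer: $398$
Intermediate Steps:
$S{\left(T,x \right)} = T + x$ ($S{\left(T,x \right)} = \left(T + x\right) + 0 = T + x$)
$S{\left(0,-4 + 4 \left(-1\right) \right)} - -406 = \left(0 + \left(-4 + 4 \left(-1\right)\right)\right) - -406 = \left(0 - 8\right) + 406 = -8 + 406 = 398$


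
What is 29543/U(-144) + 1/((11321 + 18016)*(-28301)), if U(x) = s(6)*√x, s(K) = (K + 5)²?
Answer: -1/830266437 - 29543*I/1452 ≈ -1.2044e-9 - 20.346*I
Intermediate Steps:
s(K) = (5 + K)²
U(x) = 121*√x (U(x) = (5 + 6)²*√x = 11²*√x = 121*√x)
29543/U(-144) + 1/((11321 + 18016)*(-28301)) = 29543/((121*√(-144))) + 1/((11321 + 18016)*(-28301)) = 29543/((121*(12*I))) - 1/28301/29337 = 29543/((1452*I)) + (1/29337)*(-1/28301) = 29543*(-I/1452) - 1/830266437 = -29543*I/1452 - 1/830266437 = -1/830266437 - 29543*I/1452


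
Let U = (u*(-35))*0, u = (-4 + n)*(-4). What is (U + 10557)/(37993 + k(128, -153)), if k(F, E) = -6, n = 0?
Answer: 10557/37987 ≈ 0.27791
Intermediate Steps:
u = 16 (u = (-4 + 0)*(-4) = -4*(-4) = 16)
U = 0 (U = (16*(-35))*0 = -560*0 = 0)
(U + 10557)/(37993 + k(128, -153)) = (0 + 10557)/(37993 - 6) = 10557/37987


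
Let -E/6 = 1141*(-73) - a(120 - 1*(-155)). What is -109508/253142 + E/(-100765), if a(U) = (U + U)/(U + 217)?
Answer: -2819693228773/522910999415 ≈ -5.3923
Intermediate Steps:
a(U) = 2*U/(217 + U) (a(U) = (2*U)/(217 + U) = 2*U/(217 + U))
E = 20490353/41 (E = -6*(1141*(-73) - 2*(120 - 1*(-155))/(217 + (120 - 1*(-155)))) = -6*(-83293 - 2*(120 + 155)/(217 + (120 + 155))) = -6*(-83293 - 2*275/(217 + 275)) = -6*(-83293 - 2*275/492) = -6*(-83293 - 1*275/246) = -6*(-83293 - 275/246) = -6*(-20490353/246) = 20490353/41 ≈ 4.9976e+5)
-109508/253142 + E/(-100765) = -109508/253142 + (20490353/41)/(-100765) = -109508*1/253142 + (20490353/41)*(-1/100765) = -54754/126571 - 20490353/4131365 = -2819693228773/522910999415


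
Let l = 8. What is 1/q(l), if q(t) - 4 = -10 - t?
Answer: -1/14 ≈ -0.071429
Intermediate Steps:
q(t) = -6 - t (q(t) = 4 + (-10 - t) = -6 - t)
1/q(l) = 1/(-6 - 1*8) = 1/(-6 - 8) = 1/(-14) = -1/14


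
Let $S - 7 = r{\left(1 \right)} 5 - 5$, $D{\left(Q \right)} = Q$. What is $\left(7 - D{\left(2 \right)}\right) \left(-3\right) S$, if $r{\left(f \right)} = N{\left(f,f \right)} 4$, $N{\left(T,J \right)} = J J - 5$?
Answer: $1170$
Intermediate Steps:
$N{\left(T,J \right)} = -5 + J^{2}$ ($N{\left(T,J \right)} = J^{2} - 5 = -5 + J^{2}$)
$r{\left(f \right)} = -20 + 4 f^{2}$ ($r{\left(f \right)} = \left(-5 + f^{2}\right) 4 = -20 + 4 f^{2}$)
$S = -78$ ($S = 7 + \left(\left(-20 + 4 \cdot 1^{2}\right) 5 - 5\right) = 7 + \left(\left(-20 + 4 \cdot 1\right) 5 - 5\right) = 7 + \left(\left(-20 + 4\right) 5 - 5\right) = 7 - 85 = -78$)
$\left(7 - D{\left(2 \right)}\right) \left(-3\right) S = \left(7 - 2\right) \left(-3\right) \left(-78\right) = 5 \left(-3\right) \left(-78\right) = \left(-15\right) \left(-78\right) = 1170$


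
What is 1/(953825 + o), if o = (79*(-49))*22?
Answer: 1/868663 ≈ 1.1512e-6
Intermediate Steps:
o = -85162 (o = -3871*22 = -85162)
1/(953825 + o) = 1/(953825 - 85162) = 1/868663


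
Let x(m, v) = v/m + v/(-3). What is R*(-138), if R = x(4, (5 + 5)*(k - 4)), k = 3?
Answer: -115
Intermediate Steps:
x(m, v) = -v/3 + v/m (x(m, v) = v/m + v*(-1/3) = v/m - v/3 = -v/3 + v/m)
R = 5/6 (R = -(5 + 5)*(3 - 4)/3 + ((5 + 5)*(3 - 4))/4 = -10*(-1)/3 + (10*(-1))*(1/4) = -1/3*(-10) - 10*1/4 = 10/3 - 5/2 = 5/6 ≈ 0.83333)
R*(-138) = (5/6)*(-138) = -115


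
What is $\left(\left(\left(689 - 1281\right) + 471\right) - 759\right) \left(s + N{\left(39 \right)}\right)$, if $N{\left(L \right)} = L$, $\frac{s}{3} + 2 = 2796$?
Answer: $-7410480$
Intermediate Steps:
$s = 8382$ ($s = -6 + 3 \cdot 2796 = -6 + 8388 = 8382$)
$\left(\left(\left(689 - 1281\right) + 471\right) - 759\right) \left(s + N{\left(39 \right)}\right) = \left(\left(\left(689 - 1281\right) + 471\right) - 759\right) \left(8382 + 39\right) = \left(\left(-592 + 471\right) - 759\right) 8421 = \left(-121 - 759\right) 8421 = \left(-880\right) 8421 = -7410480$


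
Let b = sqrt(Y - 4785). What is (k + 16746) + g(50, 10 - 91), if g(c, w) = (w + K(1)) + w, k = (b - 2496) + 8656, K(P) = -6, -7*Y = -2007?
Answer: 22738 + 16*I*sqrt(861)/7 ≈ 22738.0 + 67.069*I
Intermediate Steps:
Y = 2007/7 (Y = -1/7*(-2007) = 2007/7 ≈ 286.71)
b = 16*I*sqrt(861)/7 (b = sqrt(2007/7 - 4785) = sqrt(-31488/7) = 16*I*sqrt(861)/7 ≈ 67.069*I)
k = 6160 + 16*I*sqrt(861)/7 (k = (16*I*sqrt(861)/7 - 2496) + 8656 = (-2496 + 16*I*sqrt(861)/7) + 8656 = 6160 + 16*I*sqrt(861)/7 ≈ 6160.0 + 67.069*I)
g(c, w) = -6 + 2*w (g(c, w) = (w - 6) + w = (-6 + w) + w = -6 + 2*w)
(k + 16746) + g(50, 10 - 91) = ((6160 + 16*I*sqrt(861)/7) + 16746) + (-6 + 2*(10 - 91)) = (22906 + 16*I*sqrt(861)/7) + (-6 + 2*(-81)) = (22906 + 16*I*sqrt(861)/7) + (-6 - 162) = (22906 + 16*I*sqrt(861)/7) - 168 = 22738 + 16*I*sqrt(861)/7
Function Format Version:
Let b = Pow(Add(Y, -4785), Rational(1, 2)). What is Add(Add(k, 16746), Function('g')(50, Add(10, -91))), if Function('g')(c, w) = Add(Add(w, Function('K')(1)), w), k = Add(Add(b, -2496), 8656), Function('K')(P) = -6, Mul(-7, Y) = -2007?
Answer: Add(22738, Mul(Rational(16, 7), I, Pow(861, Rational(1, 2)))) ≈ Add(22738., Mul(67.069, I))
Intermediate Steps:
Y = Rational(2007, 7) (Y = Mul(Rational(-1, 7), -2007) = Rational(2007, 7) ≈ 286.71)
b = Mul(Rational(16, 7), I, Pow(861, Rational(1, 2))) (b = Pow(Add(Rational(2007, 7), -4785), Rational(1, 2)) = Pow(Rational(-31488, 7), Rational(1, 2)) = Mul(Rational(16, 7), I, Pow(861, Rational(1, 2))) ≈ Mul(67.069, I))
k = Add(6160, Mul(Rational(16, 7), I, Pow(861, Rational(1, 2)))) (k = Add(Add(Mul(Rational(16, 7), I, Pow(861, Rational(1, 2))), -2496), 8656) = Add(Add(-2496, Mul(Rational(16, 7), I, Pow(861, Rational(1, 2)))), 8656) = Add(6160, Mul(Rational(16, 7), I, Pow(861, Rational(1, 2)))) ≈ Add(6160.0, Mul(67.069, I)))
Function('g')(c, w) = Add(-6, Mul(2, w)) (Function('g')(c, w) = Add(Add(w, -6), w) = Add(Add(-6, w), w) = Add(-6, Mul(2, w)))
Add(Add(k, 16746), Function('g')(50, Add(10, -91))) = Add(Add(Add(6160, Mul(Rational(16, 7), I, Pow(861, Rational(1, 2)))), 16746), Add(-6, Mul(2, Add(10, -91)))) = Add(Add(22906, Mul(Rational(16, 7), I, Pow(861, Rational(1, 2)))), Add(-6, Mul(2, -81))) = Add(Add(22906, Mul(Rational(16, 7), I, Pow(861, Rational(1, 2)))), Add(-6, -162)) = Add(Add(22906, Mul(Rational(16, 7), I, Pow(861, Rational(1, 2)))), -168) = Add(22738, Mul(Rational(16, 7), I, Pow(861, Rational(1, 2))))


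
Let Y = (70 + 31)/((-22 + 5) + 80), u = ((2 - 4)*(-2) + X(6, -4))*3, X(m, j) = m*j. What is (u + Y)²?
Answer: 13535041/3969 ≈ 3410.2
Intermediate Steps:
X(m, j) = j*m
u = -60 (u = ((2 - 4)*(-2) - 4*6)*3 = (-2*(-2) - 24)*3 = (4 - 24)*3 = -20*3 = -60)
Y = 101/63 (Y = 101/(-17 + 80) = 101/63 ≈ 1.6032)
(u + Y)² = (-60 + 101/63)² = (-3679/63)² = 13535041/3969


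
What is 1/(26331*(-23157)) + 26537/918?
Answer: 35252407979/1219493934 ≈ 28.907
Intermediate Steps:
1/(26331*(-23157)) + 26537/918 = (1/26331)*(-1/23157) + 26537*(1/918) = -1/609746967 + 1561/54 = 35252407979/1219493934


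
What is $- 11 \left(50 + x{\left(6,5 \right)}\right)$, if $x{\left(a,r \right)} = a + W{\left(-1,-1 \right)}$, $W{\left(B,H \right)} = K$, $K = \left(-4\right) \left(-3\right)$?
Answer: $-748$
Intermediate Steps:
$K = 12$
$W{\left(B,H \right)} = 12$
$x{\left(a,r \right)} = 12 + a$ ($x{\left(a,r \right)} = a + 12 = 12 + a$)
$- 11 \left(50 + x{\left(6,5 \right)}\right) = - 11 \left(50 + \left(12 + 6\right)\right) = - 11 \left(50 + 18\right) = \left(-11\right) 68 = -748$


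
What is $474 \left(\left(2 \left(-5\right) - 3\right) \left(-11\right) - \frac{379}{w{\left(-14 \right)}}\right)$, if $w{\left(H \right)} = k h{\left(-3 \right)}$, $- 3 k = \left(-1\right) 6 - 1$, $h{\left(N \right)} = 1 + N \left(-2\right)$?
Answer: $\frac{2782380}{49} \approx 56783.0$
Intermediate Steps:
$h{\left(N \right)} = 1 - 2 N$
$k = \frac{7}{3}$ ($k = - \frac{\left(-1\right) 6 - 1}{3} = - \frac{-6 - 1}{3} = \left(- \frac{1}{3}\right) \left(-7\right) = \frac{7}{3} \approx 2.3333$)
$w{\left(H \right)} = \frac{49}{3}$ ($w{\left(H \right)} = \frac{7 \left(1 - -6\right)}{3} = \frac{7 \left(1 + 6\right)}{3} = \frac{7}{3} \cdot 7 = \frac{49}{3}$)
$474 \left(\left(2 \left(-5\right) - 3\right) \left(-11\right) - \frac{379}{w{\left(-14 \right)}}\right) = 474 \left(\left(2 \left(-5\right) - 3\right) \left(-11\right) - \frac{379}{\frac{49}{3}}\right) = 474 \left(\left(-10 - 3\right) \left(-11\right) - \frac{1137}{49}\right) = 474 \left(\left(-13\right) \left(-11\right) - \frac{1137}{49}\right) = 474 \left(143 - \frac{1137}{49}\right) = 474 \cdot \frac{5870}{49} = \frac{2782380}{49}$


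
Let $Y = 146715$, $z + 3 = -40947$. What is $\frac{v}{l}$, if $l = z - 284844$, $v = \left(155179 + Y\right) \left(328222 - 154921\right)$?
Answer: $- \frac{8719755349}{54299} \approx -1.6059 \cdot 10^{5}$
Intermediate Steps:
$z = -40950$ ($z = -3 - 40947 = -40950$)
$v = 52318532094$ ($v = \left(155179 + 146715\right) \left(328222 - 154921\right) = 301894 \cdot 173301 = 52318532094$)
$l = -325794$ ($l = -40950 - 284844 = -325794$)
$\frac{v}{l} = \frac{52318532094}{-325794} = 52318532094 \left(- \frac{1}{325794}\right) = - \frac{8719755349}{54299}$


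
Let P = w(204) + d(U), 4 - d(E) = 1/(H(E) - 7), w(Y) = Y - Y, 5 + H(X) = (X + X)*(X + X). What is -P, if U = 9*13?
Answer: -218975/54744 ≈ -4.0000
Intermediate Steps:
U = 117
H(X) = -5 + 4*X² (H(X) = -5 + (X + X)*(X + X) = -5 + (2*X)*(2*X) = -5 + 4*X²)
w(Y) = 0
d(E) = 4 - 1/(-12 + 4*E²) (d(E) = 4 - 1/((-5 + 4*E²) - 7) = 4 - 1/(-12 + 4*E²))
P = 218975/54744 (P = 0 + (-49 + 16*117²)/(4*(-3 + 117²)) = 0 + (-49 + 16*13689)/(4*(-3 + 13689)) = 0 + (¼)*(-49 + 219024)/13686 = 0 + (¼)*(1/13686)*218975 = 0 + 218975/54744 = 218975/54744 ≈ 4.0000)
-P = -1*218975/54744 = -218975/54744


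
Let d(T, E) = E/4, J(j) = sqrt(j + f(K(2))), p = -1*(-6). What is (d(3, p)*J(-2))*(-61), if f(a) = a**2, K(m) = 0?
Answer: -183*I*sqrt(2)/2 ≈ -129.4*I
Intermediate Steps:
p = 6
J(j) = sqrt(j) (J(j) = sqrt(j + 0**2) = sqrt(j + 0) = sqrt(j))
d(T, E) = E/4 (d(T, E) = E*(1/4) = E/4)
(d(3, p)*J(-2))*(-61) = (((1/4)*6)*sqrt(-2))*(-61) = (3*(I*sqrt(2))/2)*(-61) = (3*I*sqrt(2)/2)*(-61) = -183*I*sqrt(2)/2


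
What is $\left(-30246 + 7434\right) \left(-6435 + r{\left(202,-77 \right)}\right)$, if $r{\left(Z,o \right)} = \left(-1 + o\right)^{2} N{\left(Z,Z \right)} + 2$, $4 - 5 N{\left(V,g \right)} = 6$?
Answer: $\frac{1011324396}{5} \approx 2.0226 \cdot 10^{8}$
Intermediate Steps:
$N{\left(V,g \right)} = - \frac{2}{5}$ ($N{\left(V,g \right)} = \frac{4}{5} - \frac{6}{5} = - \frac{2}{5}$)
$r{\left(Z,o \right)} = 2 - \frac{2 \left(-1 + o\right)^{2}}{5}$ ($r{\left(Z,o \right)} = \left(-1 + o\right)^{2} \left(- \frac{2}{5}\right) + 2 = - \frac{2 \left(-1 + o\right)^{2}}{5} + 2 = 2 - \frac{2 \left(-1 + o\right)^{2}}{5}$)
$\left(-30246 + 7434\right) \left(-6435 + r{\left(202,-77 \right)}\right) = \left(-30246 + 7434\right) \left(-6435 + \left(2 - \frac{2 \left(-1 - 77\right)^{2}}{5}\right)\right) = - 22812 \left(-6435 + \left(2 - \frac{2 \left(-78\right)^{2}}{5}\right)\right) = - 22812 \left(-6435 + \left(2 - \frac{12168}{5}\right)\right) = - 22812 \left(-6435 - \frac{12158}{5}\right) = \left(-22812\right) \left(- \frac{44333}{5}\right) = \frac{1011324396}{5}$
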